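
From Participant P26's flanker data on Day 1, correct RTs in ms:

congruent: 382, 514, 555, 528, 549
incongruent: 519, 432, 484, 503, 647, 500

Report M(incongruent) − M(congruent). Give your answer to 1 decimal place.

M(congruent) = 2528/5 = 505.600
M(incongruent) = 3085/6 = 514.167
Difference = 514.167 − 505.600 = 8.567 ms

8.6 ms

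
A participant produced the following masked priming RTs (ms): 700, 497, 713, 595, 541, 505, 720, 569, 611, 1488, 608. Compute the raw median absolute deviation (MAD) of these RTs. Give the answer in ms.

Sorted: 497, 505, 541, 569, 595, 608, 611, 700, 713, 720, 1488 → median = 608
|x − 608|: 92, 111, 105, 13, 67, 103, 112, 39, 3, 880, 0
Sorted deviations: 0, 3, 13, 39, 67, 92, 103, 105, 111, 112, 880 → MAD = 92

92 ms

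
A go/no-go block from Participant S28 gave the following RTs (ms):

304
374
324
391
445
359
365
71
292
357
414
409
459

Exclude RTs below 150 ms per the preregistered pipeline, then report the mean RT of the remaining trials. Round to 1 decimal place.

Excluded: 71
Retained (n=12): Σ = 4493
Mean = 4493/12 = 374.4167

374.4 ms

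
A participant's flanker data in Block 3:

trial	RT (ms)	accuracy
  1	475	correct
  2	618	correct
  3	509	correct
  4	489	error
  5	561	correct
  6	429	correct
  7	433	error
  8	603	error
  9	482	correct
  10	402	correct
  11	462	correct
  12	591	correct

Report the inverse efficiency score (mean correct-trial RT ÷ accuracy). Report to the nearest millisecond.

Correct trials (n=9): 475, 618, 509, 561, 429, 482, 402, 462, 591
Mean correct RT = 4529/9 = 503.2222 ms
Proportion correct = 9/12
IES = 503.2222 / (9/12) = 670.963 ms

671 ms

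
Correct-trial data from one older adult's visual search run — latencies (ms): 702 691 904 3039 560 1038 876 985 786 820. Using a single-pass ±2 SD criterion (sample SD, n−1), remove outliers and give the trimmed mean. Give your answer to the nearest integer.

n = 10, ΣRT = 10401, M = 1040.100
Σ(x−M)² = 4623782.90; s = √(4623782.90/9) = 716.766
Cutoffs: 1040.100 ± 2·716.766 → [-393.4, 2473.6]
Outside: 3039 → excluded.
Retained (n=9): Σ = 7362, mean = 7362/9 = 818.000

818 ms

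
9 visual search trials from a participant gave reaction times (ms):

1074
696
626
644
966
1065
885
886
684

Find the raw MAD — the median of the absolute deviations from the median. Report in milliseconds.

Sorted: 626, 644, 684, 696, 885, 886, 966, 1065, 1074 → median = 885
|x − 885|: 189, 189, 259, 241, 81, 180, 0, 1, 201
Sorted deviations: 0, 1, 81, 180, 189, 189, 201, 241, 259 → MAD = 189

189 ms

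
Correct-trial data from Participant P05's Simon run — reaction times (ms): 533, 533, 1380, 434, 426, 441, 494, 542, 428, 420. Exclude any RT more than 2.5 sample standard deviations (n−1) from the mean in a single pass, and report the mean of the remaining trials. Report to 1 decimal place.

472.3 ms

n = 10, ΣRT = 5631, M = 563.100
Σ(x−M)² = 763458.90; s = √(763458.90/9) = 291.254
Cutoffs: 563.100 ± 2.5·291.254 → [-165.0, 1291.2]
Outside: 1380 → excluded.
Retained (n=9): Σ = 4251, mean = 4251/9 = 472.333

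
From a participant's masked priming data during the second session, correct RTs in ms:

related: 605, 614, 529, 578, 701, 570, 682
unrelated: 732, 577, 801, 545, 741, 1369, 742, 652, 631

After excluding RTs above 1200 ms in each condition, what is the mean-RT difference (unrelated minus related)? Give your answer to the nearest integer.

unrelated: exclude 1369
M(related) = 4279/7 = 611.286
M(unrelated) = 5421/8 = 677.625
Difference = 677.625 − 611.286 = 66.339 ms

66 ms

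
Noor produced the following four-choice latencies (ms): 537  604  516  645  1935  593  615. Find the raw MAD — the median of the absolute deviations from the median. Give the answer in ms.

Sorted: 516, 537, 593, 604, 615, 645, 1935 → median = 604
|x − 604|: 67, 0, 88, 41, 1331, 11, 11
Sorted deviations: 0, 11, 11, 41, 67, 88, 1331 → MAD = 41

41 ms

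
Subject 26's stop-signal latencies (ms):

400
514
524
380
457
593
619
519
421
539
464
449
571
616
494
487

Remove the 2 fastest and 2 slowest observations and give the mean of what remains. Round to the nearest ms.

Sorted: 380, 400, 421, 449, 457, 464, 487, 494, 514, 519, 524, 539, 571, 593, 616, 619
Drop lowest 2 (380, 400) and highest 2 (616, 619)
Remaining (n=12): Σ = 6032, mean = 6032/12 = 502.667

503 ms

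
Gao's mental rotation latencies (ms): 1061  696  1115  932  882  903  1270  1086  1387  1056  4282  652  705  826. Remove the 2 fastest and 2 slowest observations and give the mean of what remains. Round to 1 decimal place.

Sorted: 652, 696, 705, 826, 882, 903, 932, 1056, 1061, 1086, 1115, 1270, 1387, 4282
Drop lowest 2 (652, 696) and highest 2 (1387, 4282)
Remaining (n=10): Σ = 9836, mean = 9836/10 = 983.600

983.6 ms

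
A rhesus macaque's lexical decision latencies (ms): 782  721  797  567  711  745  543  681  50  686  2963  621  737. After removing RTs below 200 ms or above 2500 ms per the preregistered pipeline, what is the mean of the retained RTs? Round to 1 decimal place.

690.1 ms

Excluded: 50, 2963
Retained (n=11): Σ = 7591
Mean = 7591/11 = 690.0909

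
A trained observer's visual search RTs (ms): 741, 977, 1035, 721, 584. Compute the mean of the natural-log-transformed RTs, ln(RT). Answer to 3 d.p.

6.677

ln(RT): 6.6080, 6.8845, 6.9422, 6.5806, 6.3699
Σ ln(RT) = 33.3852
Mean = 33.3852/5 = 6.67704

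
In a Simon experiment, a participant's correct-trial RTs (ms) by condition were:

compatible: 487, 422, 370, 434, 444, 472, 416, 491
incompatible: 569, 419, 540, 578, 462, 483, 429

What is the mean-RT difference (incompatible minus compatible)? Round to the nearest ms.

55 ms

M(compatible) = 3536/8 = 442.000
M(incompatible) = 3480/7 = 497.143
Difference = 497.143 − 442.000 = 55.143 ms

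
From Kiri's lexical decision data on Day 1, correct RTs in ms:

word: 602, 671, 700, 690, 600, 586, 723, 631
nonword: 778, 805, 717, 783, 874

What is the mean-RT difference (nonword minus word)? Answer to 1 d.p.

M(word) = 5203/8 = 650.375
M(nonword) = 3957/5 = 791.400
Difference = 791.400 − 650.375 = 141.025 ms

141.0 ms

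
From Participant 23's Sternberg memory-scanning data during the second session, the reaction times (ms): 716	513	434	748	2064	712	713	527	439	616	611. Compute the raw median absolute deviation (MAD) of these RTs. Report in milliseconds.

100 ms

Sorted: 434, 439, 513, 527, 611, 616, 712, 713, 716, 748, 2064 → median = 616
|x − 616|: 100, 103, 182, 132, 1448, 96, 97, 89, 177, 0, 5
Sorted deviations: 0, 5, 89, 96, 97, 100, 103, 132, 177, 182, 1448 → MAD = 100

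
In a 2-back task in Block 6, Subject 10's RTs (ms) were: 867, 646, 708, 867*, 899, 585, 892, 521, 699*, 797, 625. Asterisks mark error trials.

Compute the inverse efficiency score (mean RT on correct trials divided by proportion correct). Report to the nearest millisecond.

Correct trials (n=9): 867, 646, 708, 899, 585, 892, 521, 797, 625
Mean correct RT = 6540/9 = 726.6667 ms
Proportion correct = 9/11
IES = 726.6667 / (9/11) = 888.148 ms

888 ms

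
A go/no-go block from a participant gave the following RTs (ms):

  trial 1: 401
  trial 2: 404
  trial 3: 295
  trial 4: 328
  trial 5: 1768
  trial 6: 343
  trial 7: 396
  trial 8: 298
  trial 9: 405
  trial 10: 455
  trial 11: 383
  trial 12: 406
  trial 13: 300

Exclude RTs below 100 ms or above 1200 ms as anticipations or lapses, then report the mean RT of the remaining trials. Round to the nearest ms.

368 ms

Excluded: 1768
Retained (n=12): Σ = 4414
Mean = 4414/12 = 367.8333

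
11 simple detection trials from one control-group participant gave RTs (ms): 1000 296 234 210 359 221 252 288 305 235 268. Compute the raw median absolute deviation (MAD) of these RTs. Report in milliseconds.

Sorted: 210, 221, 234, 235, 252, 268, 288, 296, 305, 359, 1000 → median = 268
|x − 268|: 732, 28, 34, 58, 91, 47, 16, 20, 37, 33, 0
Sorted deviations: 0, 16, 20, 28, 33, 34, 37, 47, 58, 91, 732 → MAD = 34

34 ms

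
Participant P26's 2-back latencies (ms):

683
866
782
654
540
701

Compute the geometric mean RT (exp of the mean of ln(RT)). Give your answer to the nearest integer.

697 ms

ln(RT): 6.5265, 6.7639, 6.6619, 6.4831, 6.2916, 6.5525
Mean ln(RT) = 39.2794/6 = 6.54657
Geometric mean = exp(6.54657) = 696.85 ms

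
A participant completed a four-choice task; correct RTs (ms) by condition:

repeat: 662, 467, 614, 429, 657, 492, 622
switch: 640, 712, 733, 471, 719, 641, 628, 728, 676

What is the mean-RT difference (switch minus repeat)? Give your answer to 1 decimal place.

97.6 ms

M(repeat) = 3943/7 = 563.286
M(switch) = 5948/9 = 660.889
Difference = 660.889 − 563.286 = 97.603 ms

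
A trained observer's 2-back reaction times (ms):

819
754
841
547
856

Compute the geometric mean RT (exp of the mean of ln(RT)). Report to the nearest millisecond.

754 ms

ln(RT): 6.7081, 6.6254, 6.7346, 6.3044, 6.7523
Mean ln(RT) = 33.1248/5 = 6.62496
Geometric mean = exp(6.62496) = 753.67 ms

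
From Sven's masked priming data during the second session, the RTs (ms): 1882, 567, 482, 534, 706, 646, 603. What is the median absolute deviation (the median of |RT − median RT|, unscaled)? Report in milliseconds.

Sorted: 482, 534, 567, 603, 646, 706, 1882 → median = 603
|x − 603|: 1279, 36, 121, 69, 103, 43, 0
Sorted deviations: 0, 36, 43, 69, 103, 121, 1279 → MAD = 69

69 ms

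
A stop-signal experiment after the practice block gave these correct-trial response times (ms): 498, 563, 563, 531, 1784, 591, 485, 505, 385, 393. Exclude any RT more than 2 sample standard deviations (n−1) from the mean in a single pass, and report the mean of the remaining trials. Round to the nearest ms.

n = 10, ΣRT = 6298, M = 629.800
Σ(x−M)² = 1522283.60; s = √(1522283.60/9) = 411.270
Cutoffs: 629.800 ± 2·411.270 → [-192.7, 1452.3]
Outside: 1784 → excluded.
Retained (n=9): Σ = 4514, mean = 4514/9 = 501.556

502 ms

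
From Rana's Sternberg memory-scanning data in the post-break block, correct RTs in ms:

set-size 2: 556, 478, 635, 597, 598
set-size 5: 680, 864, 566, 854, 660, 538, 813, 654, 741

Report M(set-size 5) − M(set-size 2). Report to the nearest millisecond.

135 ms

M(set-size 2) = 2864/5 = 572.800
M(set-size 5) = 6370/9 = 707.778
Difference = 707.778 − 572.800 = 134.978 ms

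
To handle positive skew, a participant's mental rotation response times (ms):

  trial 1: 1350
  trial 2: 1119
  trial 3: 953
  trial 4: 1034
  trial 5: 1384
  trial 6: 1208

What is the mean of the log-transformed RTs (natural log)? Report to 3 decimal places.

7.060

ln(RT): 7.2079, 7.0202, 6.8596, 6.9412, 7.2327, 7.0967
Σ ln(RT) = 42.3583
Mean = 42.3583/6 = 7.05972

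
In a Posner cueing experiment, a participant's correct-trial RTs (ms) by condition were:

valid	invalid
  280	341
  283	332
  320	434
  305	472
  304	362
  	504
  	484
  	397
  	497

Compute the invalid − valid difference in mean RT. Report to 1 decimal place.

126.4 ms

M(valid) = 1492/5 = 298.400
M(invalid) = 3823/9 = 424.778
Difference = 424.778 − 298.400 = 126.378 ms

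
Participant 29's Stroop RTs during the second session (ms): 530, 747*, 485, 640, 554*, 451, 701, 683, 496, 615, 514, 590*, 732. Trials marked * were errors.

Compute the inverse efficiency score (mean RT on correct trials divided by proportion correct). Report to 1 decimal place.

Correct trials (n=10): 530, 485, 640, 451, 701, 683, 496, 615, 514, 732
Mean correct RT = 5847/10 = 584.7000 ms
Proportion correct = 10/13
IES = 584.7000 / (10/13) = 760.110 ms

760.1 ms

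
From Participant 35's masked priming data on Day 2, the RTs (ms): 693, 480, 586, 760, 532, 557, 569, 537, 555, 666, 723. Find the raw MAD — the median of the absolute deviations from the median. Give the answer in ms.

Sorted: 480, 532, 537, 555, 557, 569, 586, 666, 693, 723, 760 → median = 569
|x − 569|: 124, 89, 17, 191, 37, 12, 0, 32, 14, 97, 154
Sorted deviations: 0, 12, 14, 17, 32, 37, 89, 97, 124, 154, 191 → MAD = 37

37 ms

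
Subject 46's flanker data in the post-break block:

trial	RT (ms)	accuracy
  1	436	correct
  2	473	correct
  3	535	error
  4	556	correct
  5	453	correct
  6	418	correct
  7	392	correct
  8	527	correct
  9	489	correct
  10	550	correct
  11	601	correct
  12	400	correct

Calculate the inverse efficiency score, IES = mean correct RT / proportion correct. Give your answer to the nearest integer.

525 ms

Correct trials (n=11): 436, 473, 556, 453, 418, 392, 527, 489, 550, 601, 400
Mean correct RT = 5295/11 = 481.3636 ms
Proportion correct = 11/12
IES = 481.3636 / (11/12) = 525.124 ms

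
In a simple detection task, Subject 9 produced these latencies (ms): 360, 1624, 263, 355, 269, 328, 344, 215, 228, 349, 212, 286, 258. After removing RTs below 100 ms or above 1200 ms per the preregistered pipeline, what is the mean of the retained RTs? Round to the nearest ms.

289 ms

Excluded: 1624
Retained (n=12): Σ = 3467
Mean = 3467/12 = 288.9167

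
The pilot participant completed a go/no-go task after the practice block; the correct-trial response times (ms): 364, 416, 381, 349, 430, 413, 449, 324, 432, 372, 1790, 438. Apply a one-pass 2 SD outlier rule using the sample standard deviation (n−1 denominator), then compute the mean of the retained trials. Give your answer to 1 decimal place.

n = 12, ΣRT = 6158, M = 513.167
Σ(x−M)² = 1795431.67; s = √(1795431.67/11) = 404.006
Cutoffs: 513.167 ± 2·404.006 → [-294.8, 1321.2]
Outside: 1790 → excluded.
Retained (n=11): Σ = 4368, mean = 4368/11 = 397.091

397.1 ms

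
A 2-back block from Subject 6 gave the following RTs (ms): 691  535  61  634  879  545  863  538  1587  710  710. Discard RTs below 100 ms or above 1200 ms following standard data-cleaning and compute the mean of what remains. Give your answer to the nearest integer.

Excluded: 61, 1587
Retained (n=9): Σ = 6105
Mean = 6105/9 = 678.3333

678 ms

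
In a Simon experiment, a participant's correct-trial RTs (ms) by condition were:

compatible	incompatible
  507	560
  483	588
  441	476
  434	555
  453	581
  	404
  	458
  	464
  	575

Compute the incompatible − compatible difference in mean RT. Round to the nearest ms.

54 ms

M(compatible) = 2318/5 = 463.600
M(incompatible) = 4661/9 = 517.889
Difference = 517.889 − 463.600 = 54.289 ms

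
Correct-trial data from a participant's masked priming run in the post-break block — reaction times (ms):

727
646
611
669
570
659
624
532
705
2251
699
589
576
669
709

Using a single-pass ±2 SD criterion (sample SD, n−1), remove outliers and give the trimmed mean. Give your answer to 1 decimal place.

641.8 ms

n = 15, ΣRT = 11236, M = 749.067
Σ(x−M)² = 2463360.93; s = √(2463360.93/14) = 419.469
Cutoffs: 749.067 ± 2·419.469 → [-89.9, 1588.0]
Outside: 2251 → excluded.
Retained (n=14): Σ = 8985, mean = 8985/14 = 641.786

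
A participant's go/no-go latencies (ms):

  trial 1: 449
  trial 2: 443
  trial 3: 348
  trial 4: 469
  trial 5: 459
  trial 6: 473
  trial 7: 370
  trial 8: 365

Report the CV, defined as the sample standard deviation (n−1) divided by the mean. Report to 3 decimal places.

0.123

n = 8, Σ = 3376, M = 422.0000
Σ(x−M)² = 18778.000; s = √(18778.000/7) = 51.7935
CV = 51.7935 / 422.0000 = 0.12273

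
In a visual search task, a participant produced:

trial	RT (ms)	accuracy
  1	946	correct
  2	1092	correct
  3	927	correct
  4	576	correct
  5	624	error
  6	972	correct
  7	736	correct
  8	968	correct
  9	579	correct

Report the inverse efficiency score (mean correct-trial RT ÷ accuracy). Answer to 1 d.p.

955.7 ms

Correct trials (n=8): 946, 1092, 927, 576, 972, 736, 968, 579
Mean correct RT = 6796/8 = 849.5000 ms
Proportion correct = 8/9
IES = 849.5000 / (8/9) = 955.688 ms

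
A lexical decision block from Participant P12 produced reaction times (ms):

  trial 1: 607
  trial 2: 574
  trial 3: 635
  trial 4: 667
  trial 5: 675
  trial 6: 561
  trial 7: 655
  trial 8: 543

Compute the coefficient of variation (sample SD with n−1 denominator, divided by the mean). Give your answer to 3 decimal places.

n = 8, Σ = 4917, M = 614.6250
Σ(x−M)² = 18147.875; s = √(18147.875/7) = 50.9171
CV = 50.9171 / 614.6250 = 0.08284

0.083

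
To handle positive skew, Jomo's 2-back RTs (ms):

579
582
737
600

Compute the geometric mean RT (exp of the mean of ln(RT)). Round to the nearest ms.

ln(RT): 6.3613, 6.3665, 6.6026, 6.3969
Mean ln(RT) = 25.7273/4 = 6.43182
Geometric mean = exp(6.43182) = 621.31 ms

621 ms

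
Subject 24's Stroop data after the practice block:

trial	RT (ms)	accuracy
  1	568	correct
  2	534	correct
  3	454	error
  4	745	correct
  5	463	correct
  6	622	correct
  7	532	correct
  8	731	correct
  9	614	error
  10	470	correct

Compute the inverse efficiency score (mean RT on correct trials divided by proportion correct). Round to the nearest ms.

729 ms

Correct trials (n=8): 568, 534, 745, 463, 622, 532, 731, 470
Mean correct RT = 4665/8 = 583.1250 ms
Proportion correct = 8/10
IES = 583.1250 / (8/10) = 728.906 ms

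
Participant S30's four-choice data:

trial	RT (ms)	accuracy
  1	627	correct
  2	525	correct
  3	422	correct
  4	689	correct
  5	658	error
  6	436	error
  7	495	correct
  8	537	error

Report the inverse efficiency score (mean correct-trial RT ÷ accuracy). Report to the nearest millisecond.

Correct trials (n=5): 627, 525, 422, 689, 495
Mean correct RT = 2758/5 = 551.6000 ms
Proportion correct = 5/8
IES = 551.6000 / (5/8) = 882.560 ms

883 ms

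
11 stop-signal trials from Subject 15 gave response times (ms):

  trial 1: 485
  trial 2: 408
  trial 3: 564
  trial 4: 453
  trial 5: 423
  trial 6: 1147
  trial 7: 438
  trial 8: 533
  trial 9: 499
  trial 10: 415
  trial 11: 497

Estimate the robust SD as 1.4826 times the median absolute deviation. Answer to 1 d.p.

71.2 ms

Sorted: 408, 415, 423, 438, 453, 485, 497, 499, 533, 564, 1147 → median = 485
|x − 485| sorted: 0, 12, 14, 32, 47, 48, 62, 70, 77, 79, 662 → MAD = 48
Robust SD ≈ 1.4826 × 48 = 71.165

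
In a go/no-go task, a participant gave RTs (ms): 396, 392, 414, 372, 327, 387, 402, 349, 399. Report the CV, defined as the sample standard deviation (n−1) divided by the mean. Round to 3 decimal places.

n = 9, Σ = 3438, M = 382.0000
Σ(x−M)² = 6248.000; s = √(6248.000/8) = 27.9464
CV = 27.9464 / 382.0000 = 0.07316

0.073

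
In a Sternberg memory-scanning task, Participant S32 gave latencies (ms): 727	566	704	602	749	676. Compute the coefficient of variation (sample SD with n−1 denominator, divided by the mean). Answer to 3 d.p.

0.108

n = 6, Σ = 4024, M = 670.6667
Σ(x−M)² = 26119.333; s = √(26119.333/5) = 72.2763
CV = 72.2763 / 670.6667 = 0.10777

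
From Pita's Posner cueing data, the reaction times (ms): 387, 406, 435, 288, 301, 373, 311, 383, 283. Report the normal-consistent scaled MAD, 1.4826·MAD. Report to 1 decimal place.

Sorted: 283, 288, 301, 311, 373, 383, 387, 406, 435 → median = 373
|x − 373| sorted: 0, 10, 14, 33, 62, 62, 72, 85, 90 → MAD = 62
Robust SD ≈ 1.4826 × 62 = 91.921

91.9 ms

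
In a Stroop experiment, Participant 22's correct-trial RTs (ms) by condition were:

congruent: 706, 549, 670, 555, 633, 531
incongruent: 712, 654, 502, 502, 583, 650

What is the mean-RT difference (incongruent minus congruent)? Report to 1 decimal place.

M(congruent) = 3644/6 = 607.333
M(incongruent) = 3603/6 = 600.500
Difference = 600.500 − 607.333 = -6.833 ms

-6.8 ms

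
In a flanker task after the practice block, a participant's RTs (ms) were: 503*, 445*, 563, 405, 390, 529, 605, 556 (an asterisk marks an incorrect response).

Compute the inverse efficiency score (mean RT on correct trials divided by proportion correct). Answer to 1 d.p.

Correct trials (n=6): 563, 405, 390, 529, 605, 556
Mean correct RT = 3048/6 = 508.0000 ms
Proportion correct = 6/8
IES = 508.0000 / (6/8) = 677.333 ms

677.3 ms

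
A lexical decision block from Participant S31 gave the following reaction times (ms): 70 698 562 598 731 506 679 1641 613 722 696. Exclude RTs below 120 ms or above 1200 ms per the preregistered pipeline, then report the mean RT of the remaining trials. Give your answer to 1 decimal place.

Excluded: 70, 1641
Retained (n=9): Σ = 5805
Mean = 5805/9 = 645.0000

645.0 ms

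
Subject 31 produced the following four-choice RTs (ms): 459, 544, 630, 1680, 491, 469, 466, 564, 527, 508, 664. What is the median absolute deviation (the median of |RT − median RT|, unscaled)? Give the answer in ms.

Sorted: 459, 466, 469, 491, 508, 527, 544, 564, 630, 664, 1680 → median = 527
|x − 527|: 68, 17, 103, 1153, 36, 58, 61, 37, 0, 19, 137
Sorted deviations: 0, 17, 19, 36, 37, 58, 61, 68, 103, 137, 1153 → MAD = 58

58 ms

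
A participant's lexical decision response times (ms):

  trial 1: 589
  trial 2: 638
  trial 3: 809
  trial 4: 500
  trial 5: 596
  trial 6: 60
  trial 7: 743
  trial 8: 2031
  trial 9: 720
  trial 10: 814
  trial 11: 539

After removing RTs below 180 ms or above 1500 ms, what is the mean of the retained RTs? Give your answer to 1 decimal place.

660.9 ms

Excluded: 60, 2031
Retained (n=9): Σ = 5948
Mean = 5948/9 = 660.8889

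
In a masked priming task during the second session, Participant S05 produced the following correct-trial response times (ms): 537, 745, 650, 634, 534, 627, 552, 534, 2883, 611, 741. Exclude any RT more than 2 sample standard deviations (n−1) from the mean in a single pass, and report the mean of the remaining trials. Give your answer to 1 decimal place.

616.5 ms

n = 11, ΣRT = 9048, M = 822.545
Σ(x−M)² = 4727694.73; s = √(4727694.73/10) = 687.582
Cutoffs: 822.545 ± 2·687.582 → [-552.6, 2197.7]
Outside: 2883 → excluded.
Retained (n=10): Σ = 6165, mean = 6165/10 = 616.500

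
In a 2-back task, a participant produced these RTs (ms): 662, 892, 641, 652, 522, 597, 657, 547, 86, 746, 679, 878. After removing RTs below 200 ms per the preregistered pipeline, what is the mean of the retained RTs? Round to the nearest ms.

Excluded: 86
Retained (n=11): Σ = 7473
Mean = 7473/11 = 679.3636

679 ms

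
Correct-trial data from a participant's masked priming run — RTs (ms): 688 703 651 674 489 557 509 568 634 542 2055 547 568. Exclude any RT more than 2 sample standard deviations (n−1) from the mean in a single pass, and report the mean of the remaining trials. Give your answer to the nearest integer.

n = 13, ΣRT = 9185, M = 706.538
Σ(x−M)² = 2027727.23; s = √(2027727.23/12) = 411.068
Cutoffs: 706.538 ± 2·411.068 → [-115.6, 1528.7]
Outside: 2055 → excluded.
Retained (n=12): Σ = 7130, mean = 7130/12 = 594.167

594 ms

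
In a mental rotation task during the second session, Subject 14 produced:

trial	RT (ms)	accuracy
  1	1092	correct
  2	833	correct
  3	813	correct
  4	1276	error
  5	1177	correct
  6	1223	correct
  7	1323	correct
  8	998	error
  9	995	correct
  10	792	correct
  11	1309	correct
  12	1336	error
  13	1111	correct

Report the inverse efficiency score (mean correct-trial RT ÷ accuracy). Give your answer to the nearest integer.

1387 ms

Correct trials (n=10): 1092, 833, 813, 1177, 1223, 1323, 995, 792, 1309, 1111
Mean correct RT = 10668/10 = 1066.8000 ms
Proportion correct = 10/13
IES = 1066.8000 / (10/13) = 1386.840 ms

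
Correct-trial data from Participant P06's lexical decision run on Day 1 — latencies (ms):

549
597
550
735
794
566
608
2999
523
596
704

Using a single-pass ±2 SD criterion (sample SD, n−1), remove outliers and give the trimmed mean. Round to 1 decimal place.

n = 11, ΣRT = 9221, M = 838.273
Σ(x−M)² = 5209640.18; s = √(5209640.18/10) = 721.778
Cutoffs: 838.273 ± 2·721.778 → [-605.3, 2281.8]
Outside: 2999 → excluded.
Retained (n=10): Σ = 6222, mean = 6222/10 = 622.200

622.2 ms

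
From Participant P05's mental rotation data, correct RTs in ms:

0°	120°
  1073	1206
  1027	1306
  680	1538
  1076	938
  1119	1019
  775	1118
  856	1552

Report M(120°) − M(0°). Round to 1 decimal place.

295.9 ms

M(0°) = 6606/7 = 943.714
M(120°) = 8677/7 = 1239.571
Difference = 1239.571 − 943.714 = 295.857 ms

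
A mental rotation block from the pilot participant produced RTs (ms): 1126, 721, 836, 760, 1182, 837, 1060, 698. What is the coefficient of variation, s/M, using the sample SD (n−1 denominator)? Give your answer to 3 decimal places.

0.212

n = 8, Σ = 7220, M = 902.5000
Σ(x−M)² = 256660.000; s = √(256660.000/7) = 191.4829
CV = 191.4829 / 902.5000 = 0.21217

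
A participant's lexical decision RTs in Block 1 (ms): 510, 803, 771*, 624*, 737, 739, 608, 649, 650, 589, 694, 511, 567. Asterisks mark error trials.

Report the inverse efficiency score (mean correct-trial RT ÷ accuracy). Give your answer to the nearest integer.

758 ms

Correct trials (n=11): 510, 803, 737, 739, 608, 649, 650, 589, 694, 511, 567
Mean correct RT = 7057/11 = 641.5455 ms
Proportion correct = 11/13
IES = 641.5455 / (11/13) = 758.190 ms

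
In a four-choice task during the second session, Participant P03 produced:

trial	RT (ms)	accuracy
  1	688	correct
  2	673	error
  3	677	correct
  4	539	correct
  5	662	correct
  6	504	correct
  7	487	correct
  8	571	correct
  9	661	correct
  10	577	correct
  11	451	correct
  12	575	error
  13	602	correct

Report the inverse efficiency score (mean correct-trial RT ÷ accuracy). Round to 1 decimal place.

689.6 ms

Correct trials (n=11): 688, 677, 539, 662, 504, 487, 571, 661, 577, 451, 602
Mean correct RT = 6419/11 = 583.5455 ms
Proportion correct = 11/13
IES = 583.5455 / (11/13) = 689.645 ms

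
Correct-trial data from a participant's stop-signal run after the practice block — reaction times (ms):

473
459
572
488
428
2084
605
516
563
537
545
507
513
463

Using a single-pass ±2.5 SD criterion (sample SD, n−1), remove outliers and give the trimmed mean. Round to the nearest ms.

513 ms

n = 14, ΣRT = 8753, M = 625.214
Σ(x−M)² = 2322708.36; s = √(2322708.36/13) = 422.694
Cutoffs: 625.214 ± 2.5·422.694 → [-431.5, 1681.9]
Outside: 2084 → excluded.
Retained (n=13): Σ = 6669, mean = 6669/13 = 513.000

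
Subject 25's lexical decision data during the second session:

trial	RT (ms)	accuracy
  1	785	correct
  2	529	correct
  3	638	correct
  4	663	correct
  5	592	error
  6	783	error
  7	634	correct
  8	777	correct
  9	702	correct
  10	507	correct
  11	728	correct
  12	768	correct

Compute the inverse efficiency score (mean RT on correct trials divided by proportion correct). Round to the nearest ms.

Correct trials (n=10): 785, 529, 638, 663, 634, 777, 702, 507, 728, 768
Mean correct RT = 6731/10 = 673.1000 ms
Proportion correct = 10/12
IES = 673.1000 / (10/12) = 807.720 ms

808 ms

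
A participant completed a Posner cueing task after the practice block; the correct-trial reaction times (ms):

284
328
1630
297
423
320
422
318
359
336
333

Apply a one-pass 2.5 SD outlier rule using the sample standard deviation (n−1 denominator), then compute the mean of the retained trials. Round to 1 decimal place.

n = 11, ΣRT = 5050, M = 459.091
Σ(x−M)² = 1528142.91; s = √(1528142.91/10) = 390.915
Cutoffs: 459.091 ± 2.5·390.915 → [-518.2, 1436.4]
Outside: 1630 → excluded.
Retained (n=10): Σ = 3420, mean = 3420/10 = 342.000

342.0 ms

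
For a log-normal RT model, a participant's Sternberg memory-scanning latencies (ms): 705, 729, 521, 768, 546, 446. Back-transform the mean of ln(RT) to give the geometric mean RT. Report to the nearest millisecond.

607 ms

ln(RT): 6.5582, 6.5917, 6.2558, 6.6438, 6.3026, 6.1003
Mean ln(RT) = 38.4523/6 = 6.40872
Geometric mean = exp(6.40872) = 607.12 ms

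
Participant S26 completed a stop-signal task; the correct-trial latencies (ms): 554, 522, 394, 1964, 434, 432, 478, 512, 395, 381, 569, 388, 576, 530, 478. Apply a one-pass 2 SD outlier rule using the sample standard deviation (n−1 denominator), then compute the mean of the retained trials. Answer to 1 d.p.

474.5 ms

n = 15, ΣRT = 8607, M = 573.800
Σ(x−M)² = 2135494.40; s = √(2135494.40/14) = 390.558
Cutoffs: 573.800 ± 2·390.558 → [-207.3, 1354.9]
Outside: 1964 → excluded.
Retained (n=14): Σ = 6643, mean = 6643/14 = 474.500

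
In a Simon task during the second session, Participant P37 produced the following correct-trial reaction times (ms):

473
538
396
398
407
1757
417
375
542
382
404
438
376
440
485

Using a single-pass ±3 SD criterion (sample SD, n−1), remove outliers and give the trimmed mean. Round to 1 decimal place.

433.6 ms

n = 15, ΣRT = 7828, M = 521.867
Σ(x−M)² = 1675381.73; s = √(1675381.73/14) = 345.934
Cutoffs: 521.867 ± 3·345.934 → [-515.9, 1559.7]
Outside: 1757 → excluded.
Retained (n=14): Σ = 6071, mean = 6071/14 = 433.643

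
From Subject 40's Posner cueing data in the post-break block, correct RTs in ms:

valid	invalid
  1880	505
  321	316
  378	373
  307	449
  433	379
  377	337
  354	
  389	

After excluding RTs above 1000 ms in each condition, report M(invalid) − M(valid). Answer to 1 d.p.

valid: exclude 1880
M(valid) = 2559/7 = 365.571
M(invalid) = 2359/6 = 393.167
Difference = 393.167 − 365.571 = 27.595 ms

27.6 ms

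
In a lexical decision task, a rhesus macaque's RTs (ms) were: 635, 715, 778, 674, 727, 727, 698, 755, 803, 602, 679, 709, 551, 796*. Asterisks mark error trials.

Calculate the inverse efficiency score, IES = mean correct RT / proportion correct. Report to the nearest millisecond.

Correct trials (n=13): 635, 715, 778, 674, 727, 727, 698, 755, 803, 602, 679, 709, 551
Mean correct RT = 9053/13 = 696.3846 ms
Proportion correct = 13/14
IES = 696.3846 / (13/14) = 749.953 ms

750 ms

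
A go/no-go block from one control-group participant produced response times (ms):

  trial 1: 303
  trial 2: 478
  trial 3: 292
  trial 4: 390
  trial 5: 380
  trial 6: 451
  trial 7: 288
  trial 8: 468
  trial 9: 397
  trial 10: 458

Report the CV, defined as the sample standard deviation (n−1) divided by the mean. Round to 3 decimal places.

n = 10, Σ = 3905, M = 390.5000
Σ(x−M)² = 49896.500; s = √(49896.500/9) = 74.4584
CV = 74.4584 / 390.5000 = 0.19067

0.191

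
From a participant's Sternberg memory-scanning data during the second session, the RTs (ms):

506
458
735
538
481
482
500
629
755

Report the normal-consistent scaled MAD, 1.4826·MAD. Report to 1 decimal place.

47.4 ms

Sorted: 458, 481, 482, 500, 506, 538, 629, 735, 755 → median = 506
|x − 506| sorted: 0, 6, 24, 25, 32, 48, 123, 229, 249 → MAD = 32
Robust SD ≈ 1.4826 × 32 = 47.443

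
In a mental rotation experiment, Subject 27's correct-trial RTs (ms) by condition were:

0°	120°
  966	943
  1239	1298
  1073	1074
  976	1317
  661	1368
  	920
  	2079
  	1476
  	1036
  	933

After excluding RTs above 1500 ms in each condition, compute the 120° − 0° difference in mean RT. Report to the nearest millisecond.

169 ms

120°: exclude 2079
M(0°) = 4915/5 = 983.000
M(120°) = 10365/9 = 1151.667
Difference = 1151.667 − 983.000 = 168.667 ms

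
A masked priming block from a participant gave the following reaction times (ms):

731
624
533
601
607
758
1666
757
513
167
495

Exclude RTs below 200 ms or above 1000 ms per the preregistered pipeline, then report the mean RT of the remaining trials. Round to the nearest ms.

624 ms

Excluded: 167, 1666
Retained (n=9): Σ = 5619
Mean = 5619/9 = 624.3333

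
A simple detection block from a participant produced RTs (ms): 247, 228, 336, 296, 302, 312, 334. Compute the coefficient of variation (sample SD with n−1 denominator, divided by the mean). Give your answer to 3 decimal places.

0.141

n = 7, Σ = 2055, M = 293.5714
Σ(x−M)² = 10319.714; s = √(10319.714/6) = 41.4723
CV = 41.4723 / 293.5714 = 0.14127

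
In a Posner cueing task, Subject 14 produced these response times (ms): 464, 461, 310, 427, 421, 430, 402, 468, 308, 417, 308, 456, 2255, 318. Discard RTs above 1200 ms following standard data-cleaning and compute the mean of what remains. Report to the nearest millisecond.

Excluded: 2255
Retained (n=13): Σ = 5190
Mean = 5190/13 = 399.2308

399 ms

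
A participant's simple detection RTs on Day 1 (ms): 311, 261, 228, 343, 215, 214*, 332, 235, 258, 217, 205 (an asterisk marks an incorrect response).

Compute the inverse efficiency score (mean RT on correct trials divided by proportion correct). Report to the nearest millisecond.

Correct trials (n=10): 311, 261, 228, 343, 215, 332, 235, 258, 217, 205
Mean correct RT = 2605/10 = 260.5000 ms
Proportion correct = 10/11
IES = 260.5000 / (10/11) = 286.550 ms

287 ms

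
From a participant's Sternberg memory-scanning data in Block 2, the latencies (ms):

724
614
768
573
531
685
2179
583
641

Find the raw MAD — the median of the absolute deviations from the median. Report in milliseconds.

68 ms

Sorted: 531, 573, 583, 614, 641, 685, 724, 768, 2179 → median = 641
|x − 641|: 83, 27, 127, 68, 110, 44, 1538, 58, 0
Sorted deviations: 0, 27, 44, 58, 68, 83, 110, 127, 1538 → MAD = 68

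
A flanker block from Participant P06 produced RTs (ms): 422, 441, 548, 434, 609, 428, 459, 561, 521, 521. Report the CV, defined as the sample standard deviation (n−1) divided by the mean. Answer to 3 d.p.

n = 10, Σ = 4944, M = 494.4000
Σ(x−M)² = 39260.400; s = √(39260.400/9) = 66.0475
CV = 66.0475 / 494.4000 = 0.13359

0.134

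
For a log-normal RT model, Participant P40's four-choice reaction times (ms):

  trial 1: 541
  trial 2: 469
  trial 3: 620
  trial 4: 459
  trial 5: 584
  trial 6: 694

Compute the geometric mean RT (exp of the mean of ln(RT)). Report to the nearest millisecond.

555 ms

ln(RT): 6.2934, 6.1506, 6.4297, 6.1291, 6.3699, 6.5425
Mean ln(RT) = 37.9152/6 = 6.31919
Geometric mean = exp(6.31919) = 555.13 ms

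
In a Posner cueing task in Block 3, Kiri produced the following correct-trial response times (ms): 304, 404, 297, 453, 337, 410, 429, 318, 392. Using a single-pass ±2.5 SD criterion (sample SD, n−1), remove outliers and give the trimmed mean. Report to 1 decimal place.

n = 9, ΣRT = 3344, M = 371.556
Σ(x−M)² = 27066.22; s = √(27066.22/8) = 58.166
Cutoffs: 371.556 ± 2.5·58.166 → [226.1, 517.0]
No RTs fall outside the cutoffs; all 9 retained. Mean = 3344/9 = 371.556

371.6 ms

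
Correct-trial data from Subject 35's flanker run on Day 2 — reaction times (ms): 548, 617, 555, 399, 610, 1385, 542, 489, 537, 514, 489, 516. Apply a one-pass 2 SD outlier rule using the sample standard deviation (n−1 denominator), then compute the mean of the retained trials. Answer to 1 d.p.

n = 12, ΣRT = 7201, M = 600.083
Σ(x−M)² = 708170.92; s = √(708170.92/11) = 253.731
Cutoffs: 600.083 ± 2·253.731 → [92.6, 1107.5]
Outside: 1385 → excluded.
Retained (n=11): Σ = 5816, mean = 5816/11 = 528.727

528.7 ms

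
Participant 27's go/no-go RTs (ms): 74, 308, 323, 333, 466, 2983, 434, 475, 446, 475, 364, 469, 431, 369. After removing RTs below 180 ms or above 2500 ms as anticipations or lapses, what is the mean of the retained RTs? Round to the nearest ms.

408 ms

Excluded: 74, 2983
Retained (n=12): Σ = 4893
Mean = 4893/12 = 407.7500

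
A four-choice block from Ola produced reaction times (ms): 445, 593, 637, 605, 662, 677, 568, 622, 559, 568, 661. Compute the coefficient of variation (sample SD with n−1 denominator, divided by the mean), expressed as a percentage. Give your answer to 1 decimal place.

n = 11, Σ = 6597, M = 599.7273
Σ(x−M)² = 43174.182; s = √(43174.182/10) = 65.7071
CV = 65.7071 / 599.7273 = 0.10956 = 10.956%

11.0%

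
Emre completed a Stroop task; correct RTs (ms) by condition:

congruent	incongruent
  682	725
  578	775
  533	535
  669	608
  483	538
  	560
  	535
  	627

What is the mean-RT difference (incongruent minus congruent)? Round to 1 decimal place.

M(congruent) = 2945/5 = 589.000
M(incongruent) = 4903/8 = 612.875
Difference = 612.875 − 589.000 = 23.875 ms

23.9 ms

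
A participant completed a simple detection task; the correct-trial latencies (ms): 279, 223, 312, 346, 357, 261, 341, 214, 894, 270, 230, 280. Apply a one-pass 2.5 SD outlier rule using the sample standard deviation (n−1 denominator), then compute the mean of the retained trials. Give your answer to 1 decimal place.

283.0 ms

n = 12, ΣRT = 4007, M = 333.917
Σ(x−M)² = 367708.92; s = √(367708.92/11) = 182.833
Cutoffs: 333.917 ± 2.5·182.833 → [-123.2, 791.0]
Outside: 894 → excluded.
Retained (n=11): Σ = 3113, mean = 3113/11 = 283.000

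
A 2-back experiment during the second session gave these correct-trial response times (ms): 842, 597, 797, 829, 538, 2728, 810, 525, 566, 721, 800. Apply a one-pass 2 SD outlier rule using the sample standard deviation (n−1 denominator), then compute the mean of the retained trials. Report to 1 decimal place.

702.5 ms

n = 11, ΣRT = 9753, M = 886.636
Σ(x−M)² = 3883808.55; s = √(3883808.55/10) = 623.202
Cutoffs: 886.636 ± 2·623.202 → [-359.8, 2133.0]
Outside: 2728 → excluded.
Retained (n=10): Σ = 7025, mean = 7025/10 = 702.500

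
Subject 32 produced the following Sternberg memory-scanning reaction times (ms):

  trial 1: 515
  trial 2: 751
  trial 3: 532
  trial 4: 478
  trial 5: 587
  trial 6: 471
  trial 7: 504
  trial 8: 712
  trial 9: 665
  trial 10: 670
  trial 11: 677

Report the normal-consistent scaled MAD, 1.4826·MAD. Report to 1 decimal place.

Sorted: 471, 478, 504, 515, 532, 587, 665, 670, 677, 712, 751 → median = 587
|x − 587| sorted: 0, 55, 72, 78, 83, 83, 90, 109, 116, 125, 164 → MAD = 83
Robust SD ≈ 1.4826 × 83 = 123.056

123.1 ms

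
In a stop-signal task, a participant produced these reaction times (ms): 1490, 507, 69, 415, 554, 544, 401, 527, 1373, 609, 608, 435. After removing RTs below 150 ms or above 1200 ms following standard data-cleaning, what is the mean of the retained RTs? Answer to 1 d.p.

511.1 ms

Excluded: 69, 1373, 1490
Retained (n=9): Σ = 4600
Mean = 4600/9 = 511.1111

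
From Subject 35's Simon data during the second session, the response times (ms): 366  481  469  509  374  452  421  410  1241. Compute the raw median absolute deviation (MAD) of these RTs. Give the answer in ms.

42 ms

Sorted: 366, 374, 410, 421, 452, 469, 481, 509, 1241 → median = 452
|x − 452|: 86, 29, 17, 57, 78, 0, 31, 42, 789
Sorted deviations: 0, 17, 29, 31, 42, 57, 78, 86, 789 → MAD = 42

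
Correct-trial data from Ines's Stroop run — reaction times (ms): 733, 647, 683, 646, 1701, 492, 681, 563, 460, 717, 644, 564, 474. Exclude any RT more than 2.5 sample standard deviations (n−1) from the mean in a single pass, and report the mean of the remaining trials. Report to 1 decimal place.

n = 13, ΣRT = 9005, M = 692.692
Σ(x−M)² = 1201400.77; s = √(1201400.77/12) = 316.412
Cutoffs: 692.692 ± 2.5·316.412 → [-98.3, 1483.7]
Outside: 1701 → excluded.
Retained (n=12): Σ = 7304, mean = 7304/12 = 608.667

608.7 ms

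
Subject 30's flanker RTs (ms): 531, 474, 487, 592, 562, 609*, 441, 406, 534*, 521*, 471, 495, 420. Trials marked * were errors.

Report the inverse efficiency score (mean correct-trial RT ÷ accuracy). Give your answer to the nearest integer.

Correct trials (n=10): 531, 474, 487, 592, 562, 441, 406, 471, 495, 420
Mean correct RT = 4879/10 = 487.9000 ms
Proportion correct = 10/13
IES = 487.9000 / (10/13) = 634.270 ms

634 ms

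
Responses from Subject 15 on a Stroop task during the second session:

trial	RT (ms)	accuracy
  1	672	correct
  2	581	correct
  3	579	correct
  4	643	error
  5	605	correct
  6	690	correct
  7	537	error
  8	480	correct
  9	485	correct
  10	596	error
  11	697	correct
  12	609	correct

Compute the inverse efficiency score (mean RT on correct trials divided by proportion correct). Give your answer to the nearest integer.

800 ms

Correct trials (n=9): 672, 581, 579, 605, 690, 480, 485, 697, 609
Mean correct RT = 5398/9 = 599.7778 ms
Proportion correct = 9/12
IES = 599.7778 / (9/12) = 799.704 ms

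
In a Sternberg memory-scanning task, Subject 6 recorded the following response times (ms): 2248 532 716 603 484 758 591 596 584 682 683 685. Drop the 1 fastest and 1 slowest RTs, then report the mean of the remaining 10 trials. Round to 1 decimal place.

643.0 ms

Sorted: 484, 532, 584, 591, 596, 603, 682, 683, 685, 716, 758, 2248
Drop lowest 1 (484) and highest 1 (2248)
Remaining (n=10): Σ = 6430, mean = 6430/10 = 643.000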